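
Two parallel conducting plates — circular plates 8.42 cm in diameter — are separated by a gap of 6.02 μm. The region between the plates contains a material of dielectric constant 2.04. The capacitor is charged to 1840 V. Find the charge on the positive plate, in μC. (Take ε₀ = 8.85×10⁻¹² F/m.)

30.7 μC

A = π(8.42/2 cm)² = 5.57×10⁻³ m².
C = κε₀A/d = 2.04 × 8.85×10⁻¹² × 5.57×10⁻³ / 6.02×10⁻⁶ = 1.67×10⁻⁸ F.
Q = CV = 1.67×10⁻⁸ × 1840 = 3.07×10⁻⁵ C.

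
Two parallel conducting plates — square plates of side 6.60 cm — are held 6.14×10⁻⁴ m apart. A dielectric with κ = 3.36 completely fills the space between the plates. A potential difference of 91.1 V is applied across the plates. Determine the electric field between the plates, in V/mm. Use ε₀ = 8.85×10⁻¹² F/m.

E = V/d = 91.1 / 6.14×10⁻⁴ = 1.48×10⁵ V/m.

148 V/mm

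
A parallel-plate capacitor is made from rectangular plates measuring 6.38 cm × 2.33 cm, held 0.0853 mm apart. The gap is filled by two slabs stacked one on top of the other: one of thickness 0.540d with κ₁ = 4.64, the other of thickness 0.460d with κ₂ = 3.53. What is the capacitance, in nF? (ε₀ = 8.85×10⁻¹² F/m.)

C ≈ 0.625 nF

A = 6.38 × 2.33 cm² = 1.49×10⁻³ m².
Stacked slabs ⇒ two capacitors in series, each with the full plate area.
C₁ = κ₁ε₀A/d₁ = 4.64 × 8.85×10⁻¹² × 1.49×10⁻³ / 4.61×10⁻⁵ = 1.33×10⁻⁹ F.
C₂ = κ₂ε₀A/d₂ = 3.53 × 8.85×10⁻¹² × 1.49×10⁻³ / 3.92×10⁻⁵ = 1.18×10⁻⁹ F.
C = (1/C₁ + 1/C₂)⁻¹ = 6.25×10⁻¹⁰ F.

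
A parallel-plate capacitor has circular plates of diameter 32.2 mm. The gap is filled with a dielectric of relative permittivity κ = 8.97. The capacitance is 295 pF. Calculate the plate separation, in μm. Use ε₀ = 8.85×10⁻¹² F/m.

A = π(32.2/2 mm)² = 8.14×10⁻⁴ m².
d = κε₀A/C = 8.97 × 8.85×10⁻¹² × 8.14×10⁻⁴ / 2.95×10⁻¹⁰ = 2.19×10⁻⁴ m.

219 μm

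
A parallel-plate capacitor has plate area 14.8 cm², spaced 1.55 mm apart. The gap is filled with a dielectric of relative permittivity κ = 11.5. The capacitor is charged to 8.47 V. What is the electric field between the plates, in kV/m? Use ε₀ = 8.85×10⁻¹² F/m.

E = V/d = 8.47 / 1.55×10⁻³ = 5.46×10³ V/m.

E ≈ 5.46 kV/m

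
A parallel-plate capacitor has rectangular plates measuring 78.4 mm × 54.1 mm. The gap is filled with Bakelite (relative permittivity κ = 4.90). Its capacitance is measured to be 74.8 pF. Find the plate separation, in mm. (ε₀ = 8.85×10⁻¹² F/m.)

A = 78.4 × 54.1 mm² = 4.24×10⁻³ m².
d = κε₀A/C = 4.90 × 8.85×10⁻¹² × 4.24×10⁻³ / 7.48×10⁻¹¹ = 2.46×10⁻³ m.

2.46 mm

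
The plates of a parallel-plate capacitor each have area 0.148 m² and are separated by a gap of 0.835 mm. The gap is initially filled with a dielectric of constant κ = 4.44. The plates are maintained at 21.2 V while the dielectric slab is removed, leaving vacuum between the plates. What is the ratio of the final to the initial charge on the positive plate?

Battery connected ⇒ V is held fixed.
C₂ = 0.225 C₁ and Q = CV, so Q₂/Q₁ = C₂/C₁ = 0.225.

Q₂/Q₁ ≈ 0.225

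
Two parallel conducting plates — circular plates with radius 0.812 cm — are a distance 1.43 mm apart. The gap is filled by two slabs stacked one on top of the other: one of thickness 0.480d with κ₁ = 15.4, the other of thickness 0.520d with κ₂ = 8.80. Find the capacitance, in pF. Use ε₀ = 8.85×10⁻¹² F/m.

C ≈ 14.2 pF

A = π(0.812 cm)² = 2.07×10⁻⁴ m².
Stacked slabs ⇒ two capacitors in series, each with the full plate area.
C₁ = κ₁ε₀A/d₁ = 15.4 × 8.85×10⁻¹² × 2.07×10⁻⁴ / 6.86×10⁻⁴ = 4.11×10⁻¹¹ F.
C₂ = κ₂ε₀A/d₂ = 8.80 × 8.85×10⁻¹² × 2.07×10⁻⁴ / 7.44×10⁻⁴ = 2.17×10⁻¹¹ F.
C = (1/C₁ + 1/C₂)⁻¹ = 1.42×10⁻¹¹ F.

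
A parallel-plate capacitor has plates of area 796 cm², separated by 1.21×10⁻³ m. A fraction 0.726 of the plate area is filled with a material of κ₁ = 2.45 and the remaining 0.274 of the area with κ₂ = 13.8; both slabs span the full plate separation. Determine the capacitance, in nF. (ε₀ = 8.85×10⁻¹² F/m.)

3.24 nF

A = 796 cm² = 7.96×10⁻² m².
Side-by-side slabs ⇒ two capacitors in parallel, each spanning the full gap.
C₁ = κ₁ε₀A₁/d = 2.45 × 8.85×10⁻¹² × 5.78×10⁻² / 1.21×10⁻³ = 1.04×10⁻⁹ F.
C₂ = κ₂ε₀A₂/d = 13.8 × 8.85×10⁻¹² × 2.18×10⁻² / 1.21×10⁻³ = 2.20×10⁻⁹ F.
C = C₁ + C₂ = 3.24×10⁻⁹ F.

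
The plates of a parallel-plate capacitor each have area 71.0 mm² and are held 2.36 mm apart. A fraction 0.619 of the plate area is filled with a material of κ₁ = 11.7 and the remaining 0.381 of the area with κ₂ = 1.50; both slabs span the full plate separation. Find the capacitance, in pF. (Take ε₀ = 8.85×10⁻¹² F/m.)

C ≈ 2.08 pF

A = 71.0 mm² = 7.10×10⁻⁵ m².
Side-by-side slabs ⇒ two capacitors in parallel, each spanning the full gap.
C₁ = κ₁ε₀A₁/d = 11.7 × 8.85×10⁻¹² × 4.39×10⁻⁵ / 2.36×10⁻³ = 1.93×10⁻¹² F.
C₂ = κ₂ε₀A₂/d = 1.50 × 8.85×10⁻¹² × 2.71×10⁻⁵ / 2.36×10⁻³ = 1.52×10⁻¹³ F.
C = C₁ + C₂ = 2.08×10⁻¹² F.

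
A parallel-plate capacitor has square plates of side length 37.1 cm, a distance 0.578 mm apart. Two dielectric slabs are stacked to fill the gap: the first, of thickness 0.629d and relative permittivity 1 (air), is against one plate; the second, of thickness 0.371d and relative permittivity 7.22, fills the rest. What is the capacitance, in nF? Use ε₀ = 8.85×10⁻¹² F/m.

C ≈ 3.10 nF

A = (37.1 cm)² = 0.138 m².
Stacked slabs ⇒ two capacitors in series, each with the full plate area.
C₁ = κ₁ε₀A/d₁ = 1.00 × 8.85×10⁻¹² × 0.138 / 3.64×10⁻⁴ = 3.35×10⁻⁹ F.
C₂ = κ₂ε₀A/d₂ = 7.22 × 8.85×10⁻¹² × 0.138 / 2.14×10⁻⁴ = 4.10×10⁻⁸ F.
C = (1/C₁ + 1/C₂)⁻¹ = 3.10×10⁻⁹ F.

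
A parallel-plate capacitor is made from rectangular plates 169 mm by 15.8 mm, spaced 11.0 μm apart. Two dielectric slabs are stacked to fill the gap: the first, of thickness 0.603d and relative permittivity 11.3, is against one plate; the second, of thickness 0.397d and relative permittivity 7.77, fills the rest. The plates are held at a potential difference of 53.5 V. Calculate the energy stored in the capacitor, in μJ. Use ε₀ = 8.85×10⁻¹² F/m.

A = 169 × 15.8 mm² = 2.67×10⁻³ m².
Stacked slabs ⇒ two capacitors in series, each with the full plate area.
C₁ = κ₁ε₀A/d₁ = 11.3 × 8.85×10⁻¹² × 2.67×10⁻³ / 6.63×10⁻⁶ = 4.03×10⁻⁸ F.
C₂ = κ₂ε₀A/d₂ = 7.77 × 8.85×10⁻¹² × 2.67×10⁻³ / 4.37×10⁻⁶ = 4.20×10⁻⁸ F.
C = (1/C₁ + 1/C₂)⁻¹ = 2.06×10⁻⁸ F.
U = ½CV² = ½ × 2.06×10⁻⁸ × (53.5)² = 2.94×10⁻⁵ J.

29.4 μJ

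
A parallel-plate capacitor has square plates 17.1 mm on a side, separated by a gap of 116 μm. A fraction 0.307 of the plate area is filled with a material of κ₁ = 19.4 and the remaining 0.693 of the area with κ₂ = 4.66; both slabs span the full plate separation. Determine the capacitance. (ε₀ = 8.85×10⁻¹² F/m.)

C ≈ 205 pF

A = (17.1 mm)² = 2.92×10⁻⁴ m².
Side-by-side slabs ⇒ two capacitors in parallel, each spanning the full gap.
C₁ = κ₁ε₀A₁/d = 19.4 × 8.85×10⁻¹² × 8.98×10⁻⁵ / 1.16×10⁻⁴ = 1.33×10⁻¹⁰ F.
C₂ = κ₂ε₀A₂/d = 4.66 × 8.85×10⁻¹² × 2.03×10⁻⁴ / 1.16×10⁻⁴ = 7.20×10⁻¹¹ F.
C = C₁ + C₂ = 2.05×10⁻¹⁰ F.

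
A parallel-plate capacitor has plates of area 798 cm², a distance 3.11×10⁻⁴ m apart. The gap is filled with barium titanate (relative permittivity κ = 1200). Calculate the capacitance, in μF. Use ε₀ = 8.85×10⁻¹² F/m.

2.73 μF

A = 798 cm² = 7.98×10⁻² m².
C = κε₀A/d = 1200 × 8.85×10⁻¹² × 7.98×10⁻² / 3.11×10⁻⁴ = 2.73×10⁻⁶ F.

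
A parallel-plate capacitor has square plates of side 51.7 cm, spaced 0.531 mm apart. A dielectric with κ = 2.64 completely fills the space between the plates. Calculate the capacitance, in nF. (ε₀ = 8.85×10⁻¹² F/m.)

A = (51.7 cm)² = 0.267 m².
C = κε₀A/d = 2.64 × 8.85×10⁻¹² × 0.267 / 5.31×10⁻⁴ = 1.18×10⁻⁸ F.

C ≈ 11.8 nF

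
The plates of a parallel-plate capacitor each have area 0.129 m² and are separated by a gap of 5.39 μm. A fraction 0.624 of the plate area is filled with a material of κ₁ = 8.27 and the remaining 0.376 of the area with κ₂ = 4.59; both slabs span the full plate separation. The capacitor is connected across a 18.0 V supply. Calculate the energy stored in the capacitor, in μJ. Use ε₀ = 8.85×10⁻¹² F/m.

U ≈ 236 μJ

Side-by-side slabs ⇒ two capacitors in parallel, each spanning the full gap.
C₁ = κ₁ε₀A₁/d = 8.27 × 8.85×10⁻¹² × 8.05×10⁻² / 5.39×10⁻⁶ = 1.09×10⁻⁶ F.
C₂ = κ₂ε₀A₂/d = 4.59 × 8.85×10⁻¹² × 4.85×10⁻² / 5.39×10⁻⁶ = 3.66×10⁻⁷ F.
C = C₁ + C₂ = 1.46×10⁻⁶ F.
U = ½CV² = ½ × 1.46×10⁻⁶ × (18.0)² = 2.36×10⁻⁴ J.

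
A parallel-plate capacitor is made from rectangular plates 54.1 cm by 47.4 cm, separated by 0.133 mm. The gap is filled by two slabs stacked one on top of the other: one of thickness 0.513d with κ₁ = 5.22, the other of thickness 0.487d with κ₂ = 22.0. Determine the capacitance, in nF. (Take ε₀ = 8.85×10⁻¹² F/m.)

A = 54.1 × 47.4 cm² = 0.256 m².
Stacked slabs ⇒ two capacitors in series, each with the full plate area.
C₁ = κ₁ε₀A/d₁ = 5.22 × 8.85×10⁻¹² × 0.256 / 6.82×10⁻⁵ = 1.74×10⁻⁷ F.
C₂ = κ₂ε₀A/d₂ = 22.0 × 8.85×10⁻¹² × 0.256 / 6.48×10⁻⁵ = 7.71×10⁻⁷ F.
C = (1/C₁ + 1/C₂)⁻¹ = 1.42×10⁻⁷ F.

142 nF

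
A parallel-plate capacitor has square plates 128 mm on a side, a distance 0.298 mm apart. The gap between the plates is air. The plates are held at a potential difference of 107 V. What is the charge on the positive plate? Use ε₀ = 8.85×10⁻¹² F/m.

A = (128 mm)² = 1.64×10⁻² m².
C = ε₀A/d = 8.85×10⁻¹² × 1.64×10⁻² / 2.98×10⁻⁴ = 4.87×10⁻¹⁰ F.
Q = CV = 4.87×10⁻¹⁰ × 107 = 5.21×10⁻⁸ C.

52.1 nC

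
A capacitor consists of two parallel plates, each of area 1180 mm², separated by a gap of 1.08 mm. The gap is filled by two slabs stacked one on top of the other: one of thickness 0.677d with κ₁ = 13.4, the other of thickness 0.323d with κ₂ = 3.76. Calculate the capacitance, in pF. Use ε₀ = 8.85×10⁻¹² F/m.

70.9 pF

A = 1180 mm² = 1.18×10⁻³ m².
Stacked slabs ⇒ two capacitors in series, each with the full plate area.
C₁ = κ₁ε₀A/d₁ = 13.4 × 8.85×10⁻¹² × 1.18×10⁻³ / 7.31×10⁻⁴ = 1.91×10⁻¹⁰ F.
C₂ = κ₂ε₀A/d₂ = 3.76 × 8.85×10⁻¹² × 1.18×10⁻³ / 3.49×10⁻⁴ = 1.13×10⁻¹⁰ F.
C = (1/C₁ + 1/C₂)⁻¹ = 7.09×10⁻¹¹ F.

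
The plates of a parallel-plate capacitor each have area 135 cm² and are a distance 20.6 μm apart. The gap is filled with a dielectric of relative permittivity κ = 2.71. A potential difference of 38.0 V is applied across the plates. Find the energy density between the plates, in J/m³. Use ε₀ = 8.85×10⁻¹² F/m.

E = V/d = 38.0 / 2.06×10⁻⁵ = 1.84×10⁶ V/m.
u = ½κε₀E² = ½ × 2.71 × 8.85×10⁻¹² × (1.84×10⁶)² = 40.8 J/m³.

u ≈ 40.8 J/m³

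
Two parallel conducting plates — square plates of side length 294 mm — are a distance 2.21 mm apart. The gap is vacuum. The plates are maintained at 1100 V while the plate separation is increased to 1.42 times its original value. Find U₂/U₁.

Battery connected ⇒ V is held fixed.
C₂ = 0.704 C₁ and U = ½CV², so U₂/U₁ = C₂/C₁ = 0.704.

U₂/U₁ ≈ 0.704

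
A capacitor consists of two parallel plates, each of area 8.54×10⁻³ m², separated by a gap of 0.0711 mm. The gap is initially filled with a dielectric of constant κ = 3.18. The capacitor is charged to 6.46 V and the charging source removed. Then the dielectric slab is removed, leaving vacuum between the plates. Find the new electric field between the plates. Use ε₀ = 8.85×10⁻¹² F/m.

E ≈ 289 kV/m

Initially C₁ = κε₀A/d = 3.18 × 8.85×10⁻¹² × 8.54×10⁻³ / 7.11×10⁻⁵ = 3.38×10⁻⁹ F.
E₁ = 9.09×10⁴ V/m.
Isolated ⇒ Q is held fixed. V₂ = Q/C₂ = V₁/0.314; E = V/d, so E₂/E₁ = (V₂/V₁)(d₁/d₂) = 3.18.
E₂ = 3.18 × 9.09×10⁴ = 2.89×10⁵ V/m.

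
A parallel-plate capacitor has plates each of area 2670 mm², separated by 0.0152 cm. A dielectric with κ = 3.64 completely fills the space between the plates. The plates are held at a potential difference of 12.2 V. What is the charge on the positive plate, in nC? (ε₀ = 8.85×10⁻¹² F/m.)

Q ≈ 6.90 nC

A = 2670 mm² = 2.67×10⁻³ m².
C = κε₀A/d = 3.64 × 8.85×10⁻¹² × 2.67×10⁻³ / 1.52×10⁻⁴ = 5.66×10⁻¹⁰ F.
Q = CV = 5.66×10⁻¹⁰ × 12.2 = 6.90×10⁻⁹ C.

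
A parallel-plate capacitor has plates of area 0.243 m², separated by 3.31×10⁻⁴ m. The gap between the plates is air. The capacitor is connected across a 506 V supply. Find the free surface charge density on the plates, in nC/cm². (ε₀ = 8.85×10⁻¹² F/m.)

C = ε₀A/d = 8.85×10⁻¹² × 0.243 / 3.31×10⁻⁴ = 6.50×10⁻⁹ F.
σ = Q/A = CV/A = 6.50×10⁻⁹ × 506 / 0.243 = 1.35×10⁻⁵ C/m².

σ ≈ 1.35 nC/cm²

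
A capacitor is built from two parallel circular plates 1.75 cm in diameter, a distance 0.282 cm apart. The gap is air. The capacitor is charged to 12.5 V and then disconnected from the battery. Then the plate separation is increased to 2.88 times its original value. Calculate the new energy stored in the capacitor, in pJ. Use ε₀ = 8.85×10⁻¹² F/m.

170 pJ

A = π(1.75/2 cm)² = 2.41×10⁻⁴ m².
Initially C₁ = ε₀A/d = 8.85×10⁻¹² × 2.41×10⁻⁴ / 2.82×10⁻³ = 7.55×10⁻¹³ F.
U₁ = 5.90×10⁻¹¹ J.
Isolated ⇒ Q is held fixed. C₂ = 0.347 C₁ and U = Q²/(2C), so U₂/U₁ = C₁/C₂ = 2.88.
U₂ = 2.88 × 5.90×10⁻¹¹ = 1.70×10⁻¹⁰ J.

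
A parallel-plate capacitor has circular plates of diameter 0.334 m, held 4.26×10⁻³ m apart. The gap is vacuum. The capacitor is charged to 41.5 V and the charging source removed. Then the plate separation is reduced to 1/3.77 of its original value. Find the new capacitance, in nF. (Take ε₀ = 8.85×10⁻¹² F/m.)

A = π(0.334/2 m)² = 8.76×10⁻² m².
Initially C₁ = ε₀A/d = 8.85×10⁻¹² × 8.76×10⁻² / 4.26×10⁻³ = 1.82×10⁻¹⁰ F.
C = ε₀A/d scales as 1/d, so C₂/C₁ = d₁/d₂ = 3.77.
C₂ = 3.77 × 1.82×10⁻¹⁰ = 6.86×10⁻¹⁰ F.

0.686 nF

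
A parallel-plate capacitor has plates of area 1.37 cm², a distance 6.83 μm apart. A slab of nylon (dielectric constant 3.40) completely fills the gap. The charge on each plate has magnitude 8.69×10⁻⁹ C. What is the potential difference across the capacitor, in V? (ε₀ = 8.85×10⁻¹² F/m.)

A = 1.37 cm² = 1.37×10⁻⁴ m².
C = κε₀A/d = 3.40 × 8.85×10⁻¹² × 1.37×10⁻⁴ / 6.83×10⁻⁶ = 6.04×10⁻¹⁰ F.
V = Q/C = 8.69×10⁻⁹ / 6.04×10⁻¹⁰ = 14.4 V.

14.4 V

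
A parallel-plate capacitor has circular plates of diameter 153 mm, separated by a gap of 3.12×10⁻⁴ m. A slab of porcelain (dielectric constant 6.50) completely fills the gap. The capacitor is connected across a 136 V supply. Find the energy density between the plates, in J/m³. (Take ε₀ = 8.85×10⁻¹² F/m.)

E = V/d = 136 / 3.12×10⁻⁴ = 4.36×10⁵ V/m.
u = ½κε₀E² = ½ × 6.50 × 8.85×10⁻¹² × (4.36×10⁵)² = 5.47 J/m³.

u ≈ 5.47 J/m³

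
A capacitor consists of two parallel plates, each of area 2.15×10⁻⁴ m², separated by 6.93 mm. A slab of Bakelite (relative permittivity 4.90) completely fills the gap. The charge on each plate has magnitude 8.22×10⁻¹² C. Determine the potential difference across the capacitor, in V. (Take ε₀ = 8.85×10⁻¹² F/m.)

C = κε₀A/d = 4.90 × 8.85×10⁻¹² × 2.15×10⁻⁴ / 6.93×10⁻³ = 1.35×10⁻¹² F.
V = Q/C = 8.22×10⁻¹² / 1.35×10⁻¹² = 6.11 V.

V ≈ 6.11 V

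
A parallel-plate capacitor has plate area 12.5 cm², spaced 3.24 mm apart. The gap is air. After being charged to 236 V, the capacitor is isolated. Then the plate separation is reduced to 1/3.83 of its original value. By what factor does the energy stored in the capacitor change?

Isolated ⇒ Q is held fixed.
C₂ = 3.83 C₁ and U = Q²/(2C), so U₂/U₁ = C₁/C₂ = 0.261.

U₂/U₁ ≈ 0.261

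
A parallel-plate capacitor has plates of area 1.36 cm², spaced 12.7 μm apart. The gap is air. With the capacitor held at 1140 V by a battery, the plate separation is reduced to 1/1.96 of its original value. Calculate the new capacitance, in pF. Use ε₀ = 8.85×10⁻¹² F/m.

A = 1.36 cm² = 1.36×10⁻⁴ m².
Initially C₁ = ε₀A/d = 8.85×10⁻¹² × 1.36×10⁻⁴ / 1.27×10⁻⁵ = 9.48×10⁻¹¹ F.
C = ε₀A/d scales as 1/d, so C₂/C₁ = d₁/d₂ = 1.96.
C₂ = 1.96 × 9.48×10⁻¹¹ = 1.86×10⁻¹⁰ F.

186 pF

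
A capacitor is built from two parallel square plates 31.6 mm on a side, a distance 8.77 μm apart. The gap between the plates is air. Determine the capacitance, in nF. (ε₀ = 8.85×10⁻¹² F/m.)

A = (31.6 mm)² = 9.99×10⁻⁴ m².
C = ε₀A/d = 8.85×10⁻¹² × 9.99×10⁻⁴ / 8.77×10⁻⁶ = 1.01×10⁻⁹ F.

C ≈ 1.01 nF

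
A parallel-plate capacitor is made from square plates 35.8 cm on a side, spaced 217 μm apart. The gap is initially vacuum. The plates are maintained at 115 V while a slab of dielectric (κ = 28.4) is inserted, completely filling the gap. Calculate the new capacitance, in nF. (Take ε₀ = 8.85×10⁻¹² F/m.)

C ≈ 148 nF

A = (35.8 cm)² = 0.128 m².
Initially C₁ = ε₀A/d = 8.85×10⁻¹² × 0.128 / 2.17×10⁻⁴ = 5.23×10⁻⁹ F.
C = κε₀A/d scales with κ, so C₂/C₁ = κ = 28.4.
C₂ = 28.4 × 5.23×10⁻⁹ = 1.48×10⁻⁷ F.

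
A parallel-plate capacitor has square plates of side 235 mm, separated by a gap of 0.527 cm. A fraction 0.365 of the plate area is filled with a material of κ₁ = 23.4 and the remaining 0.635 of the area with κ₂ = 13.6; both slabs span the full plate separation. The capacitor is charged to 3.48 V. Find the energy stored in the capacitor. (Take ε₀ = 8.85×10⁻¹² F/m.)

A = (235 mm)² = 5.52×10⁻² m².
Side-by-side slabs ⇒ two capacitors in parallel, each spanning the full gap.
C₁ = κ₁ε₀A₁/d = 23.4 × 8.85×10⁻¹² × 2.02×10⁻² / 5.27×10⁻³ = 7.92×10⁻¹⁰ F.
C₂ = κ₂ε₀A₂/d = 13.6 × 8.85×10⁻¹² × 3.51×10⁻² / 5.27×10⁻³ = 8.01×10⁻¹⁰ F.
C = C₁ + C₂ = 1.59×10⁻⁹ F.
U = ½CV² = ½ × 1.59×10⁻⁹ × (3.48)² = 9.65×10⁻⁹ J.

U ≈ 9.65 nJ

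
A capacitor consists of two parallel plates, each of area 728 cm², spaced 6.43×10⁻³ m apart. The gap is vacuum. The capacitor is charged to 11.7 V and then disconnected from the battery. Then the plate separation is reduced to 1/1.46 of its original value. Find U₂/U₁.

U₂/U₁ ≈ 0.685

Isolated ⇒ Q is held fixed.
C₂ = 1.46 C₁ and U = Q²/(2C), so U₂/U₁ = C₁/C₂ = 0.685.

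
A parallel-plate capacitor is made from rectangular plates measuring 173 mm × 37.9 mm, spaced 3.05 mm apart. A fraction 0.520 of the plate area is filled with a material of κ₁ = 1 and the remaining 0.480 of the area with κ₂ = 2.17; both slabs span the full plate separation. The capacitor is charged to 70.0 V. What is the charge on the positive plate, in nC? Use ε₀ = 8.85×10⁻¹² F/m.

2.08 nC

A = 173 × 37.9 mm² = 6.56×10⁻³ m².
Side-by-side slabs ⇒ two capacitors in parallel, each spanning the full gap.
C₁ = κ₁ε₀A₁/d = 1.00 × 8.85×10⁻¹² × 3.41×10⁻³ / 3.05×10⁻³ = 9.89×10⁻¹² F.
C₂ = κ₂ε₀A₂/d = 2.17 × 8.85×10⁻¹² × 3.15×10⁻³ / 3.05×10⁻³ = 1.98×10⁻¹¹ F.
C = C₁ + C₂ = 2.97×10⁻¹¹ F.
Q = CV = 2.97×10⁻¹¹ × 70.0 = 2.08×10⁻⁹ C.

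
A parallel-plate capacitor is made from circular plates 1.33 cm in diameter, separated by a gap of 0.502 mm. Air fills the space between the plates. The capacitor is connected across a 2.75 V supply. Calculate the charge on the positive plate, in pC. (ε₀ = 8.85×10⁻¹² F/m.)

Q ≈ 6.74 pC

A = π(1.33/2 cm)² = 1.39×10⁻⁴ m².
C = ε₀A/d = 8.85×10⁻¹² × 1.39×10⁻⁴ / 5.02×10⁻⁴ = 2.45×10⁻¹² F.
Q = CV = 2.45×10⁻¹² × 2.75 = 6.74×10⁻¹² C.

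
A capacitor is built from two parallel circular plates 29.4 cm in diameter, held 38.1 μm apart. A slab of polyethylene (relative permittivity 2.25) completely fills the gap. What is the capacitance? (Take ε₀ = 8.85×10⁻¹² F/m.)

A = π(29.4/2 cm)² = 6.79×10⁻² m².
C = κε₀A/d = 2.25 × 8.85×10⁻¹² × 6.79×10⁻² / 3.81×10⁻⁵ = 3.55×10⁻⁸ F.

C ≈ 35.5 nF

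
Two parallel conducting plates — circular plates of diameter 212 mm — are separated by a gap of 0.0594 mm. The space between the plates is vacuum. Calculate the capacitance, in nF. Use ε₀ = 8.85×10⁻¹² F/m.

A = π(212/2 mm)² = 3.53×10⁻² m².
C = ε₀A/d = 8.85×10⁻¹² × 3.53×10⁻² / 5.94×10⁻⁵ = 5.26×10⁻⁹ F.

5.26 nF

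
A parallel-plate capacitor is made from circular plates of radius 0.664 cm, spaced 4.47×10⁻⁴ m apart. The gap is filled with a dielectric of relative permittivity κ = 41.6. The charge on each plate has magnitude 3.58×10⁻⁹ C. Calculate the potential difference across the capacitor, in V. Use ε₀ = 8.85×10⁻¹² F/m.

V ≈ 31.4 V

A = π(0.664 cm)² = 1.39×10⁻⁴ m².
C = κε₀A/d = 41.6 × 8.85×10⁻¹² × 1.39×10⁻⁴ / 4.47×10⁻⁴ = 1.14×10⁻¹⁰ F.
V = Q/C = 3.58×10⁻⁹ / 1.14×10⁻¹⁰ = 31.4 V.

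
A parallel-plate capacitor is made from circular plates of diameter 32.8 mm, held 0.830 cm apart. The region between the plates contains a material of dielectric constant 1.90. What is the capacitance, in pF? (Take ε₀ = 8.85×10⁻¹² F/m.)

A = π(32.8/2 mm)² = 8.45×10⁻⁴ m².
C = κε₀A/d = 1.90 × 8.85×10⁻¹² × 8.45×10⁻⁴ / 8.30×10⁻³ = 1.71×10⁻¹² F.

C ≈ 1.71 pF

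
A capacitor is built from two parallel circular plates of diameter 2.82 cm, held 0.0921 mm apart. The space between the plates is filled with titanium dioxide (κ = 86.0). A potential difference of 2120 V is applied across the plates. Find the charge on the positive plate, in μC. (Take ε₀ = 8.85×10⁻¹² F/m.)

A = π(2.82/2 cm)² = 6.25×10⁻⁴ m².
C = κε₀A/d = 86.0 × 8.85×10⁻¹² × 6.25×10⁻⁴ / 9.21×10⁻⁵ = 5.16×10⁻⁹ F.
Q = CV = 5.16×10⁻⁹ × 2120 = 1.09×10⁻⁵ C.

Q ≈ 10.9 μC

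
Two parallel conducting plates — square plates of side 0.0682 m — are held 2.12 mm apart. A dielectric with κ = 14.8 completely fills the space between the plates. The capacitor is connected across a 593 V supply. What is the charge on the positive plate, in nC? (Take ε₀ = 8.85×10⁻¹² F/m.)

Q ≈ 170 nC

A = (0.0682 m)² = 4.65×10⁻³ m².
C = κε₀A/d = 14.8 × 8.85×10⁻¹² × 4.65×10⁻³ / 2.12×10⁻³ = 2.87×10⁻¹⁰ F.
Q = CV = 2.87×10⁻¹⁰ × 593 = 1.70×10⁻⁷ C.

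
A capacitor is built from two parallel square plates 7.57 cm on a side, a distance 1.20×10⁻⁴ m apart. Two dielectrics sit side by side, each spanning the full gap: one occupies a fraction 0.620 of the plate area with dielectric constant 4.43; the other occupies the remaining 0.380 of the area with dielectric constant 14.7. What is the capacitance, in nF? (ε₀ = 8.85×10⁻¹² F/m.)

3.52 nF

A = (7.57 cm)² = 5.73×10⁻³ m².
Side-by-side slabs ⇒ two capacitors in parallel, each spanning the full gap.
C₁ = κ₁ε₀A₁/d = 4.43 × 8.85×10⁻¹² × 3.55×10⁻³ / 1.20×10⁻⁴ = 1.16×10⁻⁹ F.
C₂ = κ₂ε₀A₂/d = 14.7 × 8.85×10⁻¹² × 2.18×10⁻³ / 1.20×10⁻⁴ = 2.36×10⁻⁹ F.
C = C₁ + C₂ = 3.52×10⁻⁹ F.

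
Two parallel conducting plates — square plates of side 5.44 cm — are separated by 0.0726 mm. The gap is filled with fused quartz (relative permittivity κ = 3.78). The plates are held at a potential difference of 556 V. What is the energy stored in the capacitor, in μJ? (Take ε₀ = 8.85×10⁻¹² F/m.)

U ≈ 211 μJ

A = (5.44 cm)² = 2.96×10⁻³ m².
C = κε₀A/d = 3.78 × 8.85×10⁻¹² × 2.96×10⁻³ / 7.26×10⁻⁵ = 1.36×10⁻⁹ F.
U = ½CV² = ½ × 1.36×10⁻⁹ × (556)² = 2.11×10⁻⁴ J.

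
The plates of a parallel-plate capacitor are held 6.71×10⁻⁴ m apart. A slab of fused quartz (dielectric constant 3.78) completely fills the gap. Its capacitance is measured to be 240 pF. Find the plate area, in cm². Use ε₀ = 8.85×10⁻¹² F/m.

A = Cd/(κε₀) = 2.40×10⁻¹⁰ × 6.71×10⁻⁴ / (3.78 × 8.85×10⁻¹²) = 4.81×10⁻³ m².

A ≈ 48.1 cm²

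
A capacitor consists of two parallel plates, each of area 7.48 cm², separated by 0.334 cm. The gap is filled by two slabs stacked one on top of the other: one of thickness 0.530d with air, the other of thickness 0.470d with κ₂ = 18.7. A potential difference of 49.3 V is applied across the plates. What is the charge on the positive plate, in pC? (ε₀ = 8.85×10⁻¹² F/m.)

A = 7.48 cm² = 7.48×10⁻⁴ m².
Stacked slabs ⇒ two capacitors in series, each with the full plate area.
C₁ = κ₁ε₀A/d₁ = 1.00 × 8.85×10⁻¹² × 7.48×10⁻⁴ / 1.77×10⁻³ = 3.74×10⁻¹² F.
C₂ = κ₂ε₀A/d₂ = 18.7 × 8.85×10⁻¹² × 7.48×10⁻⁴ / 1.57×10⁻³ = 7.89×10⁻¹¹ F.
C = (1/C₁ + 1/C₂)⁻¹ = 3.57×10⁻¹² F.
Q = CV = 3.57×10⁻¹² × 49.3 = 1.76×10⁻¹⁰ C.

Q ≈ 176 pC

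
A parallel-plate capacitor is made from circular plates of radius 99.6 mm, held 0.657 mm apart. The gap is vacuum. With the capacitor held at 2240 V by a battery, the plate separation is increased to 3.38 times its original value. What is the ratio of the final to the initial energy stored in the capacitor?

0.296

Battery connected ⇒ V is held fixed.
C₂ = 0.296 C₁ and U = ½CV², so U₂/U₁ = C₂/C₁ = 0.296.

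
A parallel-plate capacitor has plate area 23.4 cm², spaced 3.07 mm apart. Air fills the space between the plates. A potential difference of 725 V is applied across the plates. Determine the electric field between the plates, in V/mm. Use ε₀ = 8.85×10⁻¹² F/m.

E = V/d = 725 / 3.07×10⁻³ = 2.36×10⁵ V/m.

236 V/mm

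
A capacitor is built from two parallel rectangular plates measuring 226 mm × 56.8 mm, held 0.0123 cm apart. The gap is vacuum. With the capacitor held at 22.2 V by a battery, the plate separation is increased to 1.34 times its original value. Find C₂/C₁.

0.746

C = ε₀A/d scales as 1/d, so C₂/C₁ = d₁/d₂ = 1/1.34 = 0.746.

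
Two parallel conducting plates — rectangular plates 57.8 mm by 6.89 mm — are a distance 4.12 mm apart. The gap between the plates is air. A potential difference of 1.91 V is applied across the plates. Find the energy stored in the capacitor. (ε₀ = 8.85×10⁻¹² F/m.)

1.56 pJ

A = 57.8 × 6.89 mm² = 3.98×10⁻⁴ m².
C = ε₀A/d = 8.85×10⁻¹² × 3.98×10⁻⁴ / 4.12×10⁻³ = 8.55×10⁻¹³ F.
U = ½CV² = ½ × 8.55×10⁻¹³ × (1.91)² = 1.56×10⁻¹² J.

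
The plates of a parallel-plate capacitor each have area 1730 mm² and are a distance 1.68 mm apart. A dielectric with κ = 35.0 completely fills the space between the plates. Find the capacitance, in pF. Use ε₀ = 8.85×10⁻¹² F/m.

C ≈ 319 pF

A = 1730 mm² = 1.73×10⁻³ m².
C = κε₀A/d = 35.0 × 8.85×10⁻¹² × 1.73×10⁻³ / 1.68×10⁻³ = 3.19×10⁻¹⁰ F.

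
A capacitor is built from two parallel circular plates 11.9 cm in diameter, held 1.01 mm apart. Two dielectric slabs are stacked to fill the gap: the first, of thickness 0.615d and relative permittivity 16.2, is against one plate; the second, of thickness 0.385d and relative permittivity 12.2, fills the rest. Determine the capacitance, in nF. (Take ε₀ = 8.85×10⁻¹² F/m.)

1.40 nF

A = π(11.9/2 cm)² = 1.11×10⁻² m².
Stacked slabs ⇒ two capacitors in series, each with the full plate area.
C₁ = κ₁ε₀A/d₁ = 16.2 × 8.85×10⁻¹² × 1.11×10⁻² / 6.21×10⁻⁴ = 2.57×10⁻⁹ F.
C₂ = κ₂ε₀A/d₂ = 12.2 × 8.85×10⁻¹² × 1.11×10⁻² / 3.89×10⁻⁴ = 3.09×10⁻⁹ F.
C = (1/C₁ + 1/C₂)⁻¹ = 1.40×10⁻⁹ F.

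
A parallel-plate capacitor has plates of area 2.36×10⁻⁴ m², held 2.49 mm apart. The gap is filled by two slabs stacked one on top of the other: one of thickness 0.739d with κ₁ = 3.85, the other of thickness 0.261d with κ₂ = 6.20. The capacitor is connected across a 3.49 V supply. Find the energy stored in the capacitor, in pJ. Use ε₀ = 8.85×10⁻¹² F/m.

Stacked slabs ⇒ two capacitors in series, each with the full plate area.
C₁ = κ₁ε₀A/d₁ = 3.85 × 8.85×10⁻¹² × 2.36×10⁻⁴ / 1.84×10⁻³ = 4.37×10⁻¹² F.
C₂ = κ₂ε₀A/d₂ = 6.20 × 8.85×10⁻¹² × 2.36×10⁻⁴ / 6.50×10⁻⁴ = 1.99×10⁻¹¹ F.
C = (1/C₁ + 1/C₂)⁻¹ = 3.58×10⁻¹² F.
U = ½CV² = ½ × 3.58×10⁻¹² × (3.49)² = 2.18×10⁻¹¹ J.

21.8 pJ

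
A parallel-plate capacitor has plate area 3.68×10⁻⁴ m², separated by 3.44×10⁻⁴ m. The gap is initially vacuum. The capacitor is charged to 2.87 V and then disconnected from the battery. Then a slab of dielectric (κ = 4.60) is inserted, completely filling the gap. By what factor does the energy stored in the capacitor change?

Isolated ⇒ Q is held fixed.
C₂ = 4.60 C₁ and U = Q²/(2C), so U₂/U₁ = C₁/C₂ = 0.217.

0.217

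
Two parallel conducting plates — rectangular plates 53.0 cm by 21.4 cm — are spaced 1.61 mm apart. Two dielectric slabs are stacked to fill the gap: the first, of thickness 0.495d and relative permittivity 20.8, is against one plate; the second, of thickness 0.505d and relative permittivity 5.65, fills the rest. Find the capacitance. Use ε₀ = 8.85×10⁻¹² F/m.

A = 53.0 × 21.4 cm² = 0.113 m².
Stacked slabs ⇒ two capacitors in series, each with the full plate area.
C₁ = κ₁ε₀A/d₁ = 20.8 × 8.85×10⁻¹² × 0.113 / 7.97×10⁻⁴ = 2.62×10⁻⁸ F.
C₂ = κ₂ε₀A/d₂ = 5.65 × 8.85×10⁻¹² × 0.113 / 8.13×10⁻⁴ = 6.98×10⁻⁹ F.
C = (1/C₁ + 1/C₂)⁻¹ = 5.51×10⁻⁹ F.

5.51 nF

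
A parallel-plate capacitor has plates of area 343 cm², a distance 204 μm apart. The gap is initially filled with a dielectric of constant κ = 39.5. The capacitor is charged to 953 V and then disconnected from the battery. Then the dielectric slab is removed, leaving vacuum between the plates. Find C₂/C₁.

C = κε₀A/d scales with κ, so C₂/C₁ = 1/κ = 1/39.5 = 0.0253.

C₂/C₁ ≈ 0.0253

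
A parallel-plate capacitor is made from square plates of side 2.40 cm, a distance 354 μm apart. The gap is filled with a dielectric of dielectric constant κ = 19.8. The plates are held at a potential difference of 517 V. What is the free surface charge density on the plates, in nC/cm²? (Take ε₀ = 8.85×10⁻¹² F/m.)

A = (2.40 cm)² = 5.76×10⁻⁴ m².
C = κε₀A/d = 19.8 × 8.85×10⁻¹² × 5.76×10⁻⁴ / 3.54×10⁻⁴ = 2.85×10⁻¹⁰ F.
σ = Q/A = CV/A = 2.85×10⁻¹⁰ × 517 / 5.76×10⁻⁴ = 2.56×10⁻⁴ C/m².

σ ≈ 25.6 nC/cm²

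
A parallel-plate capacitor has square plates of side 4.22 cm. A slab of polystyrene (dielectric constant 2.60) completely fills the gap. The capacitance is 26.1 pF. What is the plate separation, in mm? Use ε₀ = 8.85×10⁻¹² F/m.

A = (4.22 cm)² = 1.78×10⁻³ m².
d = κε₀A/C = 2.60 × 8.85×10⁻¹² × 1.78×10⁻³ / 2.61×10⁻¹¹ = 1.57×10⁻³ m.

d ≈ 1.57 mm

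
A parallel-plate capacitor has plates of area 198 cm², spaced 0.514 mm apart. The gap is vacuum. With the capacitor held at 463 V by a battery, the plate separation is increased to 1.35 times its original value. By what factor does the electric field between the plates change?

E₂/E₁ ≈ 0.741

Battery connected ⇒ V is held fixed.
E = V/d, so E₂/E₁ = d₁/d₂ = 0.741.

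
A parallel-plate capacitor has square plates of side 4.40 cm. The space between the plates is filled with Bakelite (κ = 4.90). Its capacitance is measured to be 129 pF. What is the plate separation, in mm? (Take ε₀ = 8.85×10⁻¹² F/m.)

A = (4.40 cm)² = 1.94×10⁻³ m².
d = κε₀A/C = 4.90 × 8.85×10⁻¹² × 1.94×10⁻³ / 1.29×10⁻¹⁰ = 6.51×10⁻⁴ m.

d ≈ 0.651 mm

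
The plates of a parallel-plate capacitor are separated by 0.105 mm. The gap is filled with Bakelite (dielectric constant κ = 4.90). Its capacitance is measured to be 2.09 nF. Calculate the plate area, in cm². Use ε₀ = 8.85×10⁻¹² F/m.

A = Cd/(κε₀) = 2.09×10⁻⁹ × 1.05×10⁻⁴ / (4.90 × 8.85×10⁻¹²) = 5.06×10⁻³ m².

A ≈ 50.6 cm²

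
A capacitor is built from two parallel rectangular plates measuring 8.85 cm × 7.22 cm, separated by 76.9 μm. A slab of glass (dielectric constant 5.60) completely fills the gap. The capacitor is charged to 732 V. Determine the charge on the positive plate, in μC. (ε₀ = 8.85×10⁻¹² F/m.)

3.01 μC

A = 8.85 × 7.22 cm² = 6.39×10⁻³ m².
C = κε₀A/d = 5.60 × 8.85×10⁻¹² × 6.39×10⁻³ / 7.69×10⁻⁵ = 4.12×10⁻⁹ F.
Q = CV = 4.12×10⁻⁹ × 732 = 3.01×10⁻⁶ C.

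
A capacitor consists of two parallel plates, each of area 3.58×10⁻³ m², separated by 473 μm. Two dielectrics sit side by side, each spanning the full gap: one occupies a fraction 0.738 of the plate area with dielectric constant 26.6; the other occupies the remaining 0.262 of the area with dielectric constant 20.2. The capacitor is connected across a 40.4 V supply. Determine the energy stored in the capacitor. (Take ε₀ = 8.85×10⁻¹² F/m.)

Side-by-side slabs ⇒ two capacitors in parallel, each spanning the full gap.
C₁ = κ₁ε₀A₁/d = 26.6 × 8.85×10⁻¹² × 2.64×10⁻³ / 4.73×10⁻⁴ = 1.31×10⁻⁹ F.
C₂ = κ₂ε₀A₂/d = 20.2 × 8.85×10⁻¹² × 9.38×10⁻⁴ / 4.73×10⁻⁴ = 3.55×10⁻¹⁰ F.
C = C₁ + C₂ = 1.67×10⁻⁹ F.
U = ½CV² = ½ × 1.67×10⁻⁹ × (40.4)² = 1.36×10⁻⁶ J.

U ≈ 1.36 μJ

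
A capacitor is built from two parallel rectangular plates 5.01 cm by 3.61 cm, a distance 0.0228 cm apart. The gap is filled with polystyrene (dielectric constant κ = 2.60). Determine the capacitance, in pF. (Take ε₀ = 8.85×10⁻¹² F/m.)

183 pF

A = 5.01 × 3.61 cm² = 1.81×10⁻³ m².
C = κε₀A/d = 2.60 × 8.85×10⁻¹² × 1.81×10⁻³ / 2.28×10⁻⁴ = 1.83×10⁻¹⁰ F.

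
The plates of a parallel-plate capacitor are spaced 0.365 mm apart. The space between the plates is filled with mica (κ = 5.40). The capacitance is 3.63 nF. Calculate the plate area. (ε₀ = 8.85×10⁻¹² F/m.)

A = Cd/(κε₀) = 3.63×10⁻⁹ × 3.65×10⁻⁴ / (5.40 × 8.85×10⁻¹²) = 2.77×10⁻² m².

A ≈ 277 cm²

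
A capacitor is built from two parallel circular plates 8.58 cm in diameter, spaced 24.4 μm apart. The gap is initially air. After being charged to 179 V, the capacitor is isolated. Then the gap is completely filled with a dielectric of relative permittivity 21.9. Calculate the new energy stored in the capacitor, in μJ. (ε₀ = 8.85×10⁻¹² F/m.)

A = π(8.58/2 cm)² = 5.78×10⁻³ m².
Initially C₁ = ε₀A/d = 8.85×10⁻¹² × 5.78×10⁻³ / 2.44×10⁻⁵ = 2.10×10⁻⁹ F.
U₁ = 3.36×10⁻⁵ J.
Isolated ⇒ Q is held fixed. C₂ = 21.9 C₁ and U = Q²/(2C), so U₂/U₁ = C₁/C₂ = 0.0457.
U₂ = 0.0457 × 3.36×10⁻⁵ = 1.53×10⁻⁶ J.

1.53 μJ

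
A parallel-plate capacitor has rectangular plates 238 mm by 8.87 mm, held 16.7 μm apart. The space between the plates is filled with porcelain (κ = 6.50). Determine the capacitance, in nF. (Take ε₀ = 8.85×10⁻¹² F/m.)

7.27 nF

A = 238 × 8.87 mm² = 2.11×10⁻³ m².
C = κε₀A/d = 6.50 × 8.85×10⁻¹² × 2.11×10⁻³ / 1.67×10⁻⁵ = 7.27×10⁻⁹ F.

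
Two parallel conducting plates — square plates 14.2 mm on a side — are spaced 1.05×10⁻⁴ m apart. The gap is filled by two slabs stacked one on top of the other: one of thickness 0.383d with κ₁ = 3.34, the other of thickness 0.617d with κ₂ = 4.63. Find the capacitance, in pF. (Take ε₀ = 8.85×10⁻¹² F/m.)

A = (14.2 mm)² = 2.02×10⁻⁴ m².
Stacked slabs ⇒ two capacitors in series, each with the full plate area.
C₁ = κ₁ε₀A/d₁ = 3.34 × 8.85×10⁻¹² × 2.02×10⁻⁴ / 4.02×10⁻⁵ = 1.48×10⁻¹⁰ F.
C₂ = κ₂ε₀A/d₂ = 4.63 × 8.85×10⁻¹² × 2.02×10⁻⁴ / 6.48×10⁻⁵ = 1.28×10⁻¹⁰ F.
C = (1/C₁ + 1/C₂)⁻¹ = 6.85×10⁻¹¹ F.

68.5 pF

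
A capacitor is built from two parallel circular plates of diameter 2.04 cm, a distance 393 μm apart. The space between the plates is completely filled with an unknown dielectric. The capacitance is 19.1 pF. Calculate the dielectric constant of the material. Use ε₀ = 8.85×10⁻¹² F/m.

A = π(2.04/2 cm)² = 3.27×10⁻⁴ m².
κ = Cd/(ε₀A) = 1.91×10⁻¹¹ × 3.93×10⁻⁴ / (8.85×10⁻¹² × 3.27×10⁻⁴) = 2.59.

κ ≈ 2.59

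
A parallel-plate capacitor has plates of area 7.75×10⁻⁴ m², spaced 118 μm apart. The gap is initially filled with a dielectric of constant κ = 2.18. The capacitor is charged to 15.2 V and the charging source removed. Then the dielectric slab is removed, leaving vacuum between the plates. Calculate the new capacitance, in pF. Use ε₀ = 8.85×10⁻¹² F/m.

C ≈ 58.1 pF

Initially C₁ = κε₀A/d = 2.18 × 8.85×10⁻¹² × 7.75×10⁻⁴ / 1.18×10⁻⁴ = 1.27×10⁻¹⁰ F.
C = κε₀A/d scales with κ, so C₂/C₁ = 1/κ = 1/2.18 = 0.459.
C₂ = 0.459 × 1.27×10⁻¹⁰ = 5.81×10⁻¹¹ F.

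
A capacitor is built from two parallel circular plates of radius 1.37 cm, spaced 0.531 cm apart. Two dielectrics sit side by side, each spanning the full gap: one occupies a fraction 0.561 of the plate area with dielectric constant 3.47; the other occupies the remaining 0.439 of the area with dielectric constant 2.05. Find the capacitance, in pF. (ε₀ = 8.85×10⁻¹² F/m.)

A = π(1.37 cm)² = 5.90×10⁻⁴ m².
Side-by-side slabs ⇒ two capacitors in parallel, each spanning the full gap.
C₁ = κ₁ε₀A₁/d = 3.47 × 8.85×10⁻¹² × 3.31×10⁻⁴ / 5.31×10⁻³ = 1.91×10⁻¹² F.
C₂ = κ₂ε₀A₂/d = 2.05 × 8.85×10⁻¹² × 2.59×10⁻⁴ / 5.31×10⁻³ = 8.84×10⁻¹³ F.
C = C₁ + C₂ = 2.80×10⁻¹² F.

C ≈ 2.80 pF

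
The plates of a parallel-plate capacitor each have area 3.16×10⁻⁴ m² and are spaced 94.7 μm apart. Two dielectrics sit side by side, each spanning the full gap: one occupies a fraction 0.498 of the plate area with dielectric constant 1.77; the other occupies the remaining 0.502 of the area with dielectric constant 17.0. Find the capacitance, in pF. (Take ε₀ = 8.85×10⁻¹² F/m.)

278 pF

Side-by-side slabs ⇒ two capacitors in parallel, each spanning the full gap.
C₁ = κ₁ε₀A₁/d = 1.77 × 8.85×10⁻¹² × 1.57×10⁻⁴ / 9.47×10⁻⁵ = 2.60×10⁻¹¹ F.
C₂ = κ₂ε₀A₂/d = 17.0 × 8.85×10⁻¹² × 1.59×10⁻⁴ / 9.47×10⁻⁵ = 2.52×10⁻¹⁰ F.
C = C₁ + C₂ = 2.78×10⁻¹⁰ F.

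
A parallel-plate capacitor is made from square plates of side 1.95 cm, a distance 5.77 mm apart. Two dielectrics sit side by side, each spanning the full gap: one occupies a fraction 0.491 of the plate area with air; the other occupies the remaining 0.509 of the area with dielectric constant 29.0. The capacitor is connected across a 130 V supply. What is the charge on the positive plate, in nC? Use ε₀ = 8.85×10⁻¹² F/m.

Q ≈ 1.16 nC

A = (1.95 cm)² = 3.80×10⁻⁴ m².
Side-by-side slabs ⇒ two capacitors in parallel, each spanning the full gap.
C₁ = κ₁ε₀A₁/d = 1.00 × 8.85×10⁻¹² × 1.87×10⁻⁴ / 5.77×10⁻³ = 2.86×10⁻¹³ F.
C₂ = κ₂ε₀A₂/d = 29.0 × 8.85×10⁻¹² × 1.94×10⁻⁴ / 5.77×10⁻³ = 8.61×10⁻¹² F.
C = C₁ + C₂ = 8.90×10⁻¹² F.
Q = CV = 8.90×10⁻¹² × 130 = 1.16×10⁻⁹ C.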